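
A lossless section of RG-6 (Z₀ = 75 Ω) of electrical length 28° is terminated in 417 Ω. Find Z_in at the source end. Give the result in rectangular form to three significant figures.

Z_in ≈ 54.9 − j122 Ω

tan(βl) = tan(28°) = 0.532
Z_in = Z_0·(Z_L + jZ_0·tanβl)/(Z_0 + jZ_L·tanβl)
     = 75·(417 + j39.9)/(75 + j222)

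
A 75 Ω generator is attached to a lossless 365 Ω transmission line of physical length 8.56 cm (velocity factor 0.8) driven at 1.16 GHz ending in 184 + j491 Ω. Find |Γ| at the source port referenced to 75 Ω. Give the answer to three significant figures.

λ = v/f = 0.8·c / 1.16 GHz = 0.207 m
βl = 2π·l/λ = 2π × 0.414 = 149°
tan(βl) = -0.602
Z_in = Z_0·(Z_L + jZ_0·tanβl)/(Z_0 + jZ_L·tanβl) = 74.4 + j162 Ω
Γ_s = (Z_in − Z_s)/(Z_in + Z_s) = (-0.568 + j162)/(149 + j162), |Γ_s| = 0.736

|Γ| ≈ 0.736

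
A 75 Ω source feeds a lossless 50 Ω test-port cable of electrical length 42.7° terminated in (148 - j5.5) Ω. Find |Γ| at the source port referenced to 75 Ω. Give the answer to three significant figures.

tan(βl) = 0.923
Z_in = Z_0·(Z_L + jZ_0·tanβl)/(Z_0 + jZ_L·tanβl) = 31.6 − j41.4 Ω
Γ_s = (Z_in − Z_s)/(Z_in + Z_s) = (-43.4 − j41.4)/(107 − j41.4), |Γ_s| = 0.525

|Γ| ≈ 0.525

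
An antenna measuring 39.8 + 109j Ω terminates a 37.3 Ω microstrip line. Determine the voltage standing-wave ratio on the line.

VSWR ≈ 9.91

Γ = (Z_L − Z_0)/(Z_L + Z_0) = (2.5 + j109)/(77.1 + j109)
|Γ| = 109/134 = 0.817
VSWR = (1 + |Γ|)/(1 − |Γ|) = 1.82/0.183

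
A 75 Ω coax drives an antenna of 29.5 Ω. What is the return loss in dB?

Γ = (29.5 − 75)/(29.5 + 75) = -0.435
RL = −20·log₁₀|Γ| = −20·log₁₀(0.435)

RL ≈ 7.22 dB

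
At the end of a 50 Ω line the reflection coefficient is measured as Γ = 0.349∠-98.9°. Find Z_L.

Z_L = Z_0·(1 + Γ)/(1 − Γ) = 50·(0.946 − j0.345)/(1.05 + j0.345)

Z_L ≈ 35.7 − j28 Ω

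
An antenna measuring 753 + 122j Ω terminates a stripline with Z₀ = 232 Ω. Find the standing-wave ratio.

Γ = (Z_L − Z_0)/(Z_L + Z_0) = (521 + j122)/(985 + j122)
|Γ| = 535/993 = 0.539
VSWR = (1 + |Γ|)/(1 − |Γ|) = 1.54/0.461

VSWR ≈ 3.34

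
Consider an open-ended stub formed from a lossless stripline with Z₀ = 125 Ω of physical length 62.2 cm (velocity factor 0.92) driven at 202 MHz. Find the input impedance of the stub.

λ = v/f = 0.92·c / 202 MHz = 1.37 m
βl = 2π·l/λ = 2π × 0.455 = 164°
tan(βl) = -0.289
For an open-ended stub, Z_in = −jZ_0·cot(βl) = −jZ_0/tan(βl)

Z_in ≈ +j433 Ω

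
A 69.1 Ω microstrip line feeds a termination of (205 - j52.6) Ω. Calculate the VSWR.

VSWR ≈ 3.19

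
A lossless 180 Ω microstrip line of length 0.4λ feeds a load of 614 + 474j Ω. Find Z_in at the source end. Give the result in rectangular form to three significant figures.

Z_in ≈ 64.1 + j172 Ω

βl = 2π × 0.4 = 144°
tan(βl) = tan(144°) = -0.727
Z_in = Z_0·(Z_L + jZ_0·tanβl)/(Z_0 + jZ_L·tanβl)
     = 180·(614 + j343)/(524 − j446)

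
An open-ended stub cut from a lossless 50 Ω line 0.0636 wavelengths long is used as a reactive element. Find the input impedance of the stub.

βl = 2π × 0.0636 = 22.9°
tan(βl) = 0.422
For an open-ended stub, Z_in = −jZ_0·cot(βl) = −jZ_0/tan(βl)

Z_in ≈ −j118 Ω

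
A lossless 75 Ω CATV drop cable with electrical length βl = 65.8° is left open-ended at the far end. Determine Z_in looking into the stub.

tan(βl) = 2.23
For an open-ended stub, Z_in = −jZ_0·cot(βl) = −jZ_0/tan(βl)

Z_in ≈ −j33.7 Ω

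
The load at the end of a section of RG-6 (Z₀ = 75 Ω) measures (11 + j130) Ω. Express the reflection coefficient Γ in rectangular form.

Γ = (Z_L − Z_0)/(Z_L + Z_0) = (-64 + j130)/(86 + j130)

Γ ≈ 0.469 + j0.803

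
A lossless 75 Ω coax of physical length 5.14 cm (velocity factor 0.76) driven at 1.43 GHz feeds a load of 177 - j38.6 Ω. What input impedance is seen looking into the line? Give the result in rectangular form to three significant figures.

λ = v/f = 0.76·c / 1.43 GHz = 0.159 m
βl = 2π·l/λ = 2π × 0.322 = 116°
tan(βl) = tan(116°) = -2.05
Z_in = Z_0·(Z_L + jZ_0·tanβl)/(Z_0 + jZ_L·tanβl)
     = 75·(177 − j192)/(-3.95 − j362)

Z_in ≈ 39.4 + j37.1 Ω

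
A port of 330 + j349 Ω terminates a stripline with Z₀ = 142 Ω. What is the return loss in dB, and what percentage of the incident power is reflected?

Γ = (188 + j349)/(472 + j349), |Γ| = 0.675
RL = −20·log₁₀(0.675) = 3.41 dB
P_refl/P_inc = |Γ|² = 0.456

RL ≈ 3.41 dB; 45.6% of incident power reflected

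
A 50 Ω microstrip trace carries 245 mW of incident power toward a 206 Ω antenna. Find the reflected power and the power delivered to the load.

P_reflected ≈ 91 mW; P_delivered ≈ 154 mW

Γ = (206 − 50)/(206 + 50) = 0.609
|Γ|² = 0.371
P_refl = |Γ|²·P_inc = 91 mW, P_del = (1 − |Γ|²)·P_inc = 154 mW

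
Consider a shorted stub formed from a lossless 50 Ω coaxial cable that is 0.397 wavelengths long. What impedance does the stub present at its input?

βl = 2π × 0.397 = 143°
tan(βl) = -0.756
For a shorted stub, Z_in = jZ_0·tan(βl)

Z_in ≈ −j37.8 Ω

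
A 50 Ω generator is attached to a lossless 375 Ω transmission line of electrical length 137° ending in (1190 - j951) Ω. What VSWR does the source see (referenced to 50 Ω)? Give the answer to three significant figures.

VSWR ≈ 28.1

tan(βl) = -0.933
Z_in = Z_0·(Z_L + jZ_0·tanβl)/(Z_0 + jZ_L·tanβl) = 210 + j499 Ω
Γ_s = (Z_in − Z_s)/(Z_in + Z_s) = (160 + j499)/(260 + j499), |Γ_s| = 0.931
VSWR = (1 + |Γ_s|)/(1 − |Γ_s|)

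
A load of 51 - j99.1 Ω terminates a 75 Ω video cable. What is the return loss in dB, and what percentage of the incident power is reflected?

Γ = (-24 − j99.1)/(126 − j99.1), |Γ| = 0.636
RL = −20·log₁₀(0.636) = 3.93 dB
P_refl/P_inc = |Γ|² = 0.405

RL ≈ 3.93 dB; 40.5% of incident power reflected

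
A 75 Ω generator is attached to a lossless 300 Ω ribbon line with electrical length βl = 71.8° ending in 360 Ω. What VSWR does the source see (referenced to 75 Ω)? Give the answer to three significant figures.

tan(βl) = 3.04
Z_in = Z_0·(Z_L + jZ_0·tanβl)/(Z_0 + jZ_L·tanβl) = 258 − j28 Ω
Γ_s = (Z_in − Z_s)/(Z_in + Z_s) = (183 − j28)/(333 − j28), |Γ_s| = 0.554
VSWR = (1 + |Γ_s|)/(1 − |Γ_s|)

VSWR ≈ 3.48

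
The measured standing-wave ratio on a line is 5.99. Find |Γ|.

|Γ| ≈ 0.714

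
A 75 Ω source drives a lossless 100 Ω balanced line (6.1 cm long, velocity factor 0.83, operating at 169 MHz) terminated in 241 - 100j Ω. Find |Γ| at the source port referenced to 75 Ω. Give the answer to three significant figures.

λ = v/f = 0.83·c / 169 MHz = 1.47 m
βl = 2π·l/λ = 2π × 0.0414 = 14.9°
tan(βl) = 0.266
Z_in = Z_0·(Z_L + jZ_0·tanβl)/(Z_0 + jZ_L·tanβl) = 128 − j123 Ω
Γ_s = (Z_in − Z_s)/(Z_in + Z_s) = (53.1 − j123)/(203 − j123), |Γ_s| = 0.564

|Γ| ≈ 0.564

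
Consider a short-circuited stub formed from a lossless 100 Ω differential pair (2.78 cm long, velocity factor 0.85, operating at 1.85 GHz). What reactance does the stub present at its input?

λ = v/f = 0.85·c / 1.85 GHz = 0.138 m
βl = 2π·l/λ = 2π × 0.202 = 72.6°
tan(βl) = 3.19
For a short-circuited stub, Z_in = jZ_0·tan(βl)

X_in ≈ 319 Ω (inductive)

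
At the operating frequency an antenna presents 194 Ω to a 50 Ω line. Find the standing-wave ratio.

VSWR ≈ 3.88

Γ = (194 − 50)/(194 + 50) = 0.59
VSWR = (1 + 0.59)/(1 − 0.59)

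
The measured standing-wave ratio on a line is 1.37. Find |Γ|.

|Γ| = (S − 1)/(S + 1) = (1.37 − 1)/(1.37 + 1) = 0.37/2.37

|Γ| ≈ 0.156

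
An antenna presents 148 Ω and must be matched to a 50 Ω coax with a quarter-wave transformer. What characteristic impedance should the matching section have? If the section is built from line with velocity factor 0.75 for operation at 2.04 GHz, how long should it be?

Z_qwt ≈ 86 Ω; length ≈ 2.76 cm

Z_qwt = √(Z_0·R_L) = √(50 × 148) = √7400
λ = 0.75·c/f = 0.11 m, so l = λ/4 = 0.0276 m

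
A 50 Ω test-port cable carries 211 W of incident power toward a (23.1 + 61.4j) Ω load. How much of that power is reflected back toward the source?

|Γ| = |(-26.9 + j61.4)/(73.1 + j61.4)| = 0.702
|Γ|² = 0.493
P_refl = |Γ|²·P_inc = 104 W, P_del = (1 − |Γ|²)·P_inc = 107 W

P_reflected ≈ 104 W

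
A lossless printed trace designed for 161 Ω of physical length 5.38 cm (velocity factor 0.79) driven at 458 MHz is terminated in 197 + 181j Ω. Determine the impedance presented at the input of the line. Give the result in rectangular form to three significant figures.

λ = v/f = 0.79·c / 458 MHz = 0.517 m
βl = 2π·l/λ = 2π × 0.104 = 37.4°
tan(βl) = tan(37.4°) = 0.765
Z_in = Z_0·(Z_L + jZ_0·tanβl)/(Z_0 + jZ_L·tanβl)
     = 161·(197 + j304)/(22.5 + j151)

Z_in ≈ 348 − j158 Ω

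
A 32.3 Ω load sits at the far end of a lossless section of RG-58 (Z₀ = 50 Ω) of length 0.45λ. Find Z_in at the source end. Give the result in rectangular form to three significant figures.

βl = 2π × 0.45 = 162°
tan(βl) = tan(162°) = -0.325
Z_in = Z_0·(Z_L + jZ_0·tanβl)/(Z_0 + jZ_L·tanβl)
     = 50·(32.3 − j16.2)/(50 − j10.5)

Z_in ≈ 34.2 − j9.07 Ω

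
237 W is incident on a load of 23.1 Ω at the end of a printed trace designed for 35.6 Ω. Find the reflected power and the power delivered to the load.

Γ = (23.1 − 35.6)/(23.1 + 35.6) = -0.213
|Γ|² = 0.0453
P_refl = |Γ|²·P_inc = 10.7 W, P_del = (1 − |Γ|²)·P_inc = 226 W

P_reflected ≈ 10.7 W; P_delivered ≈ 226 W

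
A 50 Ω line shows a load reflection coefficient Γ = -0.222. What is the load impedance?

Z_L = Z_0·(1 + Γ)/(1 − Γ) = 50·(0.778)/(1.22)

Z_L ≈ 31.8 Ω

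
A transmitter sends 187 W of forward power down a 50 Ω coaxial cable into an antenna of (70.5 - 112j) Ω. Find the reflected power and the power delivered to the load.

|Γ| = |(20.5 − j112)/(120.5 − j112)| = 0.692
|Γ|² = 0.479
P_refl = |Γ|²·P_inc = 89.6 W, P_del = (1 − |Γ|²)·P_inc = 97.4 W

P_reflected ≈ 89.6 W; P_delivered ≈ 97.4 W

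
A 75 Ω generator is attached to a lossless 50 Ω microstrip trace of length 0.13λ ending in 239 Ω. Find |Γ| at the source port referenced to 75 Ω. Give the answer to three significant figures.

βl = 2π × 0.13 = 46.8°
tan(βl) = 1.06
Z_in = Z_0·(Z_L + jZ_0·tanβl)/(Z_0 + jZ_L·tanβl) = 19 − j43.2 Ω
Γ_s = (Z_in − Z_s)/(Z_in + Z_s) = (-56 − j43.2)/(94 − j43.2), |Γ_s| = 0.684

|Γ| ≈ 0.684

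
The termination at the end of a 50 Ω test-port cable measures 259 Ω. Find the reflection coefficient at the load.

Γ = (Z_L − Z_0)/(Z_L + Z_0) = (259 − 50)/(259 + 50) = 209/309

Γ = 0.676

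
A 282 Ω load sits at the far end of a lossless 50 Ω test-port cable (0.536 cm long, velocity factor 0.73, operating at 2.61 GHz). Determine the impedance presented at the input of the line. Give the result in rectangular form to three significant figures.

λ = v/f = 0.73·c / 2.61 GHz = 0.0839 m
βl = 2π·l/λ = 2π × 0.0639 = 23°
tan(βl) = tan(23°) = 0.424
Z_in = Z_0·(Z_L + jZ_0·tanβl)/(Z_0 + jZ_L·tanβl)
     = 50·(282 + j21.2)/(50 + j120)

Z_in ≈ 49.5 − j97.2 Ω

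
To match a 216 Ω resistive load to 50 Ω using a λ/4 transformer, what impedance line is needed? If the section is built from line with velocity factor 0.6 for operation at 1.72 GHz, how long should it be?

Z_qwt = √(Z_0·R_L) = √(50 × 216) = √10800
λ = 0.6·c/f = 0.105 m, so l = λ/4 = 0.0262 m

Z_qwt ≈ 104 Ω; length ≈ 2.62 cm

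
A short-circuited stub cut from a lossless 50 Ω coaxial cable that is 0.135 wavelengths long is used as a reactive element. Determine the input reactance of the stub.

βl = 2π × 0.135 = 48.6°
tan(βl) = 1.13
For a short-circuited stub, Z_in = jZ_0·tan(βl)

X_in ≈ 56.7 Ω (inductive)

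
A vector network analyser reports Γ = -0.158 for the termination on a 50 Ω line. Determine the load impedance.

Z_L = Z_0·(1 + Γ)/(1 − Γ) = 50·(0.842)/(1.16)

Z_L ≈ 36.4 Ω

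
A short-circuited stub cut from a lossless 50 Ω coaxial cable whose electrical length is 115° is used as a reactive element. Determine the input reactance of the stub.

X_in ≈ -107 Ω (capacitive)

tan(βl) = -2.14
For a short-circuited stub, Z_in = jZ_0·tan(βl)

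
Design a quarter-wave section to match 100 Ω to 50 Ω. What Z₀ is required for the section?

Z_qwt = √(Z_0·R_L) = √(50 × 100) = √5000

Z_qwt ≈ 70.7 Ω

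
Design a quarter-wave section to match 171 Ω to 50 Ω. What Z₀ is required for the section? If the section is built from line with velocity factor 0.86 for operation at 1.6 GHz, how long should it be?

Z_qwt ≈ 92.5 Ω; length ≈ 4.03 cm

Z_qwt = √(Z_0·R_L) = √(50 × 171) = √8550
λ = 0.86·c/f = 0.161 m, so l = λ/4 = 0.0403 m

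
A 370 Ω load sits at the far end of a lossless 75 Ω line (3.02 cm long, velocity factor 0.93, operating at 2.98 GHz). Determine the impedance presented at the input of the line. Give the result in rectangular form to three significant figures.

Z_in ≈ 18.7 + j34.9 Ω

λ = v/f = 0.93·c / 2.98 GHz = 0.0936 m
βl = 2π·l/λ = 2π × 0.323 = 116°
tan(βl) = tan(116°) = -2.04
Z_in = Z_0·(Z_L + jZ_0·tanβl)/(Z_0 + jZ_L·tanβl)
     = 75·(370 − j153)/(75 − j754)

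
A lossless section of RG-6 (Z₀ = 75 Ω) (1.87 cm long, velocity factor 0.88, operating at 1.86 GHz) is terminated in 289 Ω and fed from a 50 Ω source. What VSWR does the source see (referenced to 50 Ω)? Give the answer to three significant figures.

λ = v/f = 0.88·c / 1.86 GHz = 0.142 m
βl = 2π·l/λ = 2π × 0.132 = 47.4°
tan(βl) = 1.09
Z_in = Z_0·(Z_L + jZ_0·tanβl)/(Z_0 + jZ_L·tanβl) = 34 − j60.8 Ω
Γ_s = (Z_in − Z_s)/(Z_in + Z_s) = (-16 − j60.8)/(84 − j60.8), |Γ_s| = 0.607
VSWR = (1 + |Γ_s|)/(1 − |Γ_s|)

VSWR ≈ 4.08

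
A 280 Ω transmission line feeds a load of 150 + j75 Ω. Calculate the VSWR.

Γ = (Z_L − Z_0)/(Z_L + Z_0) = (-130 + j75)/(430 + j75)
|Γ| = 150/436 = 0.344
VSWR = (1 + |Γ|)/(1 − |Γ|) = 1.34/0.656

VSWR ≈ 2.05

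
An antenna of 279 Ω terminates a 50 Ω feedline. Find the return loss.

Γ = (279 − 50)/(279 + 50) = 0.696
RL = −20·log₁₀|Γ| = −20·log₁₀(0.696)

RL ≈ 3.15 dB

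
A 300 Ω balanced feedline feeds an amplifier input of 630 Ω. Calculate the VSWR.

VSWR ≈ 2.1

Γ = (630 − 300)/(630 + 300) = 0.355
VSWR = (1 + 0.355)/(1 − 0.355)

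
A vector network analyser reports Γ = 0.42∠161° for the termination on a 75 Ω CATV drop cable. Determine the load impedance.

Z_L = Z_0·(1 + Γ)/(1 − Γ) = 75·(0.603 + j0.137)/(1.4 − j0.137)

Z_L ≈ 31.3 + j10.4 Ω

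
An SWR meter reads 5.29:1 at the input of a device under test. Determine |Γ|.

|Γ| ≈ 0.682

|Γ| = (S − 1)/(S + 1) = (5.29 − 1)/(5.29 + 1) = 4.29/6.29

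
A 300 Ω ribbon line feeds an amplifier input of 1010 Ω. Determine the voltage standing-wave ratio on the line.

VSWR ≈ 3.37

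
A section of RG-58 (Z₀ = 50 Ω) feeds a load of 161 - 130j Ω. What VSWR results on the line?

VSWR ≈ 5.45

Γ = (Z_L − Z_0)/(Z_L + Z_0) = (111 − j130)/(211 − j130)
|Γ| = 171/248 = 0.69
VSWR = (1 + |Γ|)/(1 − |Γ|) = 1.69/0.31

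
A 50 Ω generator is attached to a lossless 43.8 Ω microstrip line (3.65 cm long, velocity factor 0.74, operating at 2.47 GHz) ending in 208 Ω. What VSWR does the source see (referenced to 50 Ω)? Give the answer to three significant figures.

λ = v/f = 0.74·c / 2.47 GHz = 0.0899 m
βl = 2π·l/λ = 2π × 0.406 = 146°
tan(βl) = -0.67
Z_in = Z_0·(Z_L + jZ_0·tanβl)/(Z_0 + jZ_L·tanβl) = 27.1 + j56.9 Ω
Γ_s = (Z_in − Z_s)/(Z_in + Z_s) = (-22.9 + j56.9)/(77.1 + j56.9), |Γ_s| = 0.64
VSWR = (1 + |Γ_s|)/(1 − |Γ_s|)

VSWR ≈ 4.55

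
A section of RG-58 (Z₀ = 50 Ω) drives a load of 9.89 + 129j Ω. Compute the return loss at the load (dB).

Γ = (-40.11 + j129)/(59.89 + j129), |Γ| = 0.95
RL = −20·log₁₀|Γ| = −20·log₁₀(0.95)

RL ≈ 0.447 dB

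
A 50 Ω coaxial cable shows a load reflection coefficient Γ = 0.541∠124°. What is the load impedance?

Z_L = Z_0·(1 + Γ)/(1 − Γ) = 50·(0.697 + j0.449)/(1.3 − j0.449)

Z_L ≈ 18.6 + j23.6 Ω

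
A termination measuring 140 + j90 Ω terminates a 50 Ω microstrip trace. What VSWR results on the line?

Γ = (Z_L − Z_0)/(Z_L + Z_0) = (90 + j90)/(190 + j90)
|Γ| = 127/210 = 0.605
VSWR = (1 + |Γ|)/(1 − |Γ|) = 1.61/0.395

VSWR ≈ 4.07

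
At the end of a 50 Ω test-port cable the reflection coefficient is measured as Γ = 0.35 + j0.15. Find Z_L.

Z_L ≈ 96.1 + j33.7 Ω

Z_L = Z_0·(1 + Γ)/(1 − Γ) = 50·(1.35 + j0.15)/(0.65 − j0.15)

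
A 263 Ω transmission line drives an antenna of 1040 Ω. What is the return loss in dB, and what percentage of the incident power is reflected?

Γ = (1040 − 263)/(1040 + 263) = 0.596
RL = −20·log₁₀(0.596) = 4.49 dB
P_refl/P_inc = |Γ|² = 0.356

RL ≈ 4.49 dB; 35.6% of incident power reflected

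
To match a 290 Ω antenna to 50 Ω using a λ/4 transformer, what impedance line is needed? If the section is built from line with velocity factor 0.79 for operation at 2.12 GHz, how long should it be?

Z_qwt = √(Z_0·R_L) = √(50 × 290) = √14500
λ = 0.79·c/f = 0.112 m, so l = λ/4 = 0.0279 m

Z_qwt ≈ 120 Ω; length ≈ 2.79 cm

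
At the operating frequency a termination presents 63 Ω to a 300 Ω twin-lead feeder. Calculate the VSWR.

Γ = (63 − 300)/(63 + 300) = -0.653
VSWR = (1 + 0.653)/(1 − 0.653)

VSWR ≈ 4.76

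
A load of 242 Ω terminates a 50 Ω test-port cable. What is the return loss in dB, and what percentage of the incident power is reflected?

RL ≈ 3.64 dB; 43.2% of incident power reflected

Γ = (242 − 50)/(242 + 50) = 0.658
RL = −20·log₁₀(0.658) = 3.64 dB
P_refl/P_inc = |Γ|² = 0.432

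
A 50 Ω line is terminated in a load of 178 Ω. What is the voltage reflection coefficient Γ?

Γ = (Z_L − Z_0)/(Z_L + Z_0) = (178 − 50)/(178 + 50) = 128/228

Γ = 0.561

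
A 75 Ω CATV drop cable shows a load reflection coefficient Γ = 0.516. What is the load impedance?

Z_L ≈ 235 Ω

Z_L = Z_0·(1 + Γ)/(1 − Γ) = 75·(1.52)/(0.484)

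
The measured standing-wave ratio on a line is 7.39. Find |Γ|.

|Γ| ≈ 0.762

|Γ| = (S − 1)/(S + 1) = (7.39 − 1)/(7.39 + 1) = 6.39/8.39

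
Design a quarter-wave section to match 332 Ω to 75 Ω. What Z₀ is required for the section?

Z_qwt = √(Z_0·R_L) = √(75 × 332) = √24900

Z_qwt ≈ 158 Ω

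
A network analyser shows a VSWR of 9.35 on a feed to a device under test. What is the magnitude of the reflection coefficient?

|Γ| ≈ 0.807

|Γ| = (S − 1)/(S + 1) = (9.35 − 1)/(9.35 + 1) = 8.35/10.3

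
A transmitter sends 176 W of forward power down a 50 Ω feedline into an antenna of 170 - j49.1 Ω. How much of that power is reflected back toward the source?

P_reflected ≈ 58.2 W

|Γ| = |(120 − j49.1)/(220 − j49.1)| = 0.575
|Γ|² = 0.331
P_refl = |Γ|²·P_inc = 58.2 W, P_del = (1 − |Γ|²)·P_inc = 118 W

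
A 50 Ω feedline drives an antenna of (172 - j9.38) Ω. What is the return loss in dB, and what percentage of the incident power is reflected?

RL ≈ 5.18 dB; 30.3% of incident power reflected

Γ = (122 − j9.38)/(222 − j9.38), |Γ| = 0.551
RL = −20·log₁₀(0.551) = 5.18 dB
P_refl/P_inc = |Γ|² = 0.303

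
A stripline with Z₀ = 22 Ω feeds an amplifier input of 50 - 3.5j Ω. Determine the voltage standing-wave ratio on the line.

VSWR ≈ 2.29

Γ = (Z_L − Z_0)/(Z_L + Z_0) = (28 − j3.5)/(72 − j3.5)
|Γ| = 28.2/72.1 = 0.391
VSWR = (1 + |Γ|)/(1 − |Γ|) = 1.39/0.609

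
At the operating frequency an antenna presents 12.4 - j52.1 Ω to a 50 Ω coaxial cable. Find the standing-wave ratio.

Γ = (Z_L − Z_0)/(Z_L + Z_0) = (-37.6 − j52.1)/(62.4 − j52.1)
|Γ| = 64.3/81.3 = 0.79
VSWR = (1 + |Γ|)/(1 − |Γ|) = 1.79/0.21

VSWR ≈ 8.54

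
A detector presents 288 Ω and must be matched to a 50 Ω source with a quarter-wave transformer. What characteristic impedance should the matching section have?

Z_qwt = √(Z_0·R_L) = √(50 × 288) = √14400

Z_qwt ≈ 120 Ω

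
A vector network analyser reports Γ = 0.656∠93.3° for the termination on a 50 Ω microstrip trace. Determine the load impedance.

Z_L = Z_0·(1 + Γ)/(1 − Γ) = 50·(0.962 + j0.655)/(1.04 − j0.655)

Z_L ≈ 18.9 + j43.5 Ω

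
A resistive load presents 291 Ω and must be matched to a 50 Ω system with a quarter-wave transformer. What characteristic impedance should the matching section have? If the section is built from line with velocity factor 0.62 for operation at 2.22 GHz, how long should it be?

Z_qwt ≈ 121 Ω; length ≈ 2.09 cm

Z_qwt = √(Z_0·R_L) = √(50 × 291) = √14550
λ = 0.62·c/f = 0.0838 m, so l = λ/4 = 0.0209 m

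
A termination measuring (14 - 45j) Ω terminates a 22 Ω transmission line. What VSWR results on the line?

VSWR ≈ 8.67

Γ = (Z_L − Z_0)/(Z_L + Z_0) = (-8 − j45)/(36 − j45)
|Γ| = 45.7/57.6 = 0.793
VSWR = (1 + |Γ|)/(1 − |Γ|) = 1.79/0.207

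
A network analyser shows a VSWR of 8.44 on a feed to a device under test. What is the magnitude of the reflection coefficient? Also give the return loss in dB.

|Γ| ≈ 0.788; return loss ≈ 2.07 dB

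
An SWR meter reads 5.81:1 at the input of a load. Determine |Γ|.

|Γ| ≈ 0.706

|Γ| = (S − 1)/(S + 1) = (5.81 − 1)/(5.81 + 1) = 4.81/6.81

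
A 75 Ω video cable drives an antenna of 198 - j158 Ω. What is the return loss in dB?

Γ = (123 − j158)/(273 − j158), |Γ| = 0.635
RL = −20·log₁₀|Γ| = −20·log₁₀(0.635)

RL ≈ 3.95 dB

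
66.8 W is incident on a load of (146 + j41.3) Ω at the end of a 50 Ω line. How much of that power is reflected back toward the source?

|Γ| = |(96 + j41.3)/(196 + j41.3)| = 0.522
|Γ|² = 0.272
P_refl = |Γ|²·P_inc = 18.2 W, P_del = (1 − |Γ|²)·P_inc = 48.6 W

P_reflected ≈ 18.2 W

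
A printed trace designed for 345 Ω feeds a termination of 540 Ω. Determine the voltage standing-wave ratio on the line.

For a purely resistive load, VSWR = R_L/Z_0 or Z_0/R_L (whichever > 1) = 540/345

VSWR ≈ 1.57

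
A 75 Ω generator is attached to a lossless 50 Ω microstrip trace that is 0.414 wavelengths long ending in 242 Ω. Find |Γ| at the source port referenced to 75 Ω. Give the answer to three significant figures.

βl = 2π × 0.414 = 149°
tan(βl) = -0.6
Z_in = Z_0·(Z_L + jZ_0·tanβl)/(Z_0 + jZ_L·tanβl) = 34.9 + j71.3 Ω
Γ_s = (Z_in − Z_s)/(Z_in + Z_s) = (-40.1 + j71.3)/(110 + j71.3), |Γ_s| = 0.625

|Γ| ≈ 0.625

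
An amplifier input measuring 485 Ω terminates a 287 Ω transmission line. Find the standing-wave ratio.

VSWR ≈ 1.69

For a purely resistive load, VSWR = R_L/Z_0 or Z_0/R_L (whichever > 1) = 485/287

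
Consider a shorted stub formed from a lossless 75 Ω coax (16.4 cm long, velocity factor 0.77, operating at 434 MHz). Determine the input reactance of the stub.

λ = v/f = 0.77·c / 434 MHz = 0.532 m
βl = 2π·l/λ = 2π × 0.308 = 111°
tan(βl) = -2.62
For a shorted stub, Z_in = jZ_0·tan(βl)

X_in ≈ -196 Ω (capacitive)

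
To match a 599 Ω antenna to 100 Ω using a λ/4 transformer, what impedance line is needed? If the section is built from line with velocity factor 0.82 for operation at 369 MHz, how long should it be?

Z_qwt ≈ 245 Ω; length ≈ 16.7 cm

Z_qwt = √(Z_0·R_L) = √(100 × 599) = √59900
λ = 0.82·c/f = 0.667 m, so l = λ/4 = 0.167 m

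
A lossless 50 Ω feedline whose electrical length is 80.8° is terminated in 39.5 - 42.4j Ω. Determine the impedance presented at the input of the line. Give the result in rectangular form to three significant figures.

tan(βl) = tan(80.8°) = 6.17
Z_in = Z_0·(Z_L + jZ_0·tanβl)/(Z_0 + jZ_L·tanβl)
     = 50·(39.5 + j266)/(312 + j244)

Z_in ≈ 24.7 + j23.4 Ω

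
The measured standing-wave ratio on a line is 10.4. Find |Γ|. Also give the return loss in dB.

|Γ| = (S − 1)/(S + 1) = (10.4 − 1)/(10.4 + 1) = 9.4/11.4
RL = −20·log₁₀|Γ| = −20·log₁₀(0.825)

|Γ| ≈ 0.825; return loss ≈ 1.68 dB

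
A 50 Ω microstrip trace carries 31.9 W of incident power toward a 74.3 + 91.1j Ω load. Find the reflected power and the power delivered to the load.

|Γ| = |(24.3 + j91.1)/(124.3 + j91.1)| = 0.612
|Γ|² = 0.374
P_refl = |Γ|²·P_inc = 11.9 W, P_del = (1 − |Γ|²)·P_inc = 20 W

P_reflected ≈ 11.9 W; P_delivered ≈ 20 W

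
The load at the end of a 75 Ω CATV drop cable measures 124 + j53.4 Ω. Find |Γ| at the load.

Γ = (Z_L − Z_0)/(Z_L + Z_0) = (49 + j53.4)/(199 + j53.4)
|Γ| = 72.5/206

|Γ| ≈ 0.352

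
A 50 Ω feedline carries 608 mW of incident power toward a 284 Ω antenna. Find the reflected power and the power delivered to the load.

P_reflected ≈ 298 mW; P_delivered ≈ 310 mW

Γ = (284 − 50)/(284 + 50) = 0.701
|Γ|² = 0.491
P_refl = |Γ|²·P_inc = 298 mW, P_del = (1 − |Γ|²)·P_inc = 310 mW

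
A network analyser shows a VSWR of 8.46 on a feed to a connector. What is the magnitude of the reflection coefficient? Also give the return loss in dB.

|Γ| = (S − 1)/(S + 1) = (8.46 − 1)/(8.46 + 1) = 7.46/9.46
RL = −20·log₁₀|Γ| = −20·log₁₀(0.789)

|Γ| ≈ 0.789; return loss ≈ 2.06 dB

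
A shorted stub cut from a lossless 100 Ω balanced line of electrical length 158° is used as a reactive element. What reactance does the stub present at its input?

tan(βl) = -0.404
For a shorted stub, Z_in = jZ_0·tan(βl)

X_in ≈ -40.4 Ω (capacitive)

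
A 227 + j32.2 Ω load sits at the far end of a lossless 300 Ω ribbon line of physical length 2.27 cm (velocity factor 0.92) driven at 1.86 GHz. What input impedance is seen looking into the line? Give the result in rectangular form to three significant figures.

Z_in ≈ 366 + j76.6 Ω

λ = v/f = 0.92·c / 1.86 GHz = 0.148 m
βl = 2π·l/λ = 2π × 0.153 = 55.1°
tan(βl) = tan(55.1°) = 1.43
Z_in = Z_0·(Z_L + jZ_0·tanβl)/(Z_0 + jZ_L·tanβl)
     = 300·(227 + j462)/(254 + j325)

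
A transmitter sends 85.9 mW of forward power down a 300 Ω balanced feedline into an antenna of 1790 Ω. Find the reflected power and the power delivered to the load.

P_reflected ≈ 43.7 mW; P_delivered ≈ 42.2 mW

Γ = (1790 − 300)/(1790 + 300) = 0.713
|Γ|² = 0.508
P_refl = |Γ|²·P_inc = 43.7 mW, P_del = (1 − |Γ|²)·P_inc = 42.2 mW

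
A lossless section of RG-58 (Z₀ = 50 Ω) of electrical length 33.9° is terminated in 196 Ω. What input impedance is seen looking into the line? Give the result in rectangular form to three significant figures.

Z_in ≈ 35.8 − j60.8 Ω

tan(βl) = tan(33.9°) = 0.672
Z_in = Z_0·(Z_L + jZ_0·tanβl)/(Z_0 + jZ_L·tanβl)
     = 50·(196 + j33.6)/(50 + j132)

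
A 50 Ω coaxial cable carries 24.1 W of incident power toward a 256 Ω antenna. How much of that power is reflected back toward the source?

P_reflected ≈ 10.9 W

Γ = (256 − 50)/(256 + 50) = 0.673
|Γ|² = 0.453
P_refl = |Γ|²·P_inc = 10.9 W, P_del = (1 − |Γ|²)·P_inc = 13.2 W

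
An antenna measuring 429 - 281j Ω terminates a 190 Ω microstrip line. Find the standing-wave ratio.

VSWR ≈ 3.37

Γ = (Z_L − Z_0)/(Z_L + Z_0) = (239 − j281)/(619 − j281)
|Γ| = 369/680 = 0.543
VSWR = (1 + |Γ|)/(1 − |Γ|) = 1.54/0.457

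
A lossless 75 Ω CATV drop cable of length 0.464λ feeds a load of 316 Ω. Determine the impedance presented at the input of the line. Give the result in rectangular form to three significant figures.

βl = 2π × 0.464 = 167°
tan(βl) = tan(167°) = -0.23
Z_in = Z_0·(Z_L + jZ_0·tanβl)/(Z_0 + jZ_L·tanβl)
     = 75·(316 − j17.3)/(75 − j72.7)

Z_in ≈ 171 + j149 Ω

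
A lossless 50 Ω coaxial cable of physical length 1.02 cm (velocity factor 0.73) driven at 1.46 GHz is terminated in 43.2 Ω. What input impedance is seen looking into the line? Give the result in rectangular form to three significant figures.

λ = v/f = 0.73·c / 1.46 GHz = 0.15 m
βl = 2π·l/λ = 2π × 0.068 = 24.5°
tan(βl) = tan(24.5°) = 0.455
Z_in = Z_0·(Z_L + jZ_0·tanβl)/(Z_0 + jZ_L·tanβl)
     = 50·(43.2 + j22.8)/(50 + j19.7)

Z_in ≈ 45.2 + j5 Ω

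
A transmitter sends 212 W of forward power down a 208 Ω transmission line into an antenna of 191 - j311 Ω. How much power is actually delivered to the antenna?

P_delivered ≈ 132 W

|Γ| = |(-17 − j311)/(399 − j311)| = 0.616
|Γ|² = 0.379
P_refl = |Γ|²·P_inc = 80.4 W, P_del = (1 − |Γ|²)·P_inc = 132 W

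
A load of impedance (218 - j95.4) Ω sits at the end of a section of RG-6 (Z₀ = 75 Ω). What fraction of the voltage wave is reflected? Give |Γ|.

|Γ| ≈ 0.558

Γ = (Z_L − Z_0)/(Z_L + Z_0) = (143 − j95.4)/(293 − j95.4)
|Γ| = 172/308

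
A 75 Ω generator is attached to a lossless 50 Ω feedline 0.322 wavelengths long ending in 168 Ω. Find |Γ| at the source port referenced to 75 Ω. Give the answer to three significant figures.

|Γ| ≈ 0.638

βl = 2π × 0.322 = 116°
tan(βl) = -2.06
Z_in = Z_0·(Z_L + jZ_0·tanβl)/(Z_0 + jZ_L·tanβl) = 18 + j21.7 Ω
Γ_s = (Z_in − Z_s)/(Z_in + Z_s) = (-57 + j21.7)/(93 + j21.7), |Γ_s| = 0.638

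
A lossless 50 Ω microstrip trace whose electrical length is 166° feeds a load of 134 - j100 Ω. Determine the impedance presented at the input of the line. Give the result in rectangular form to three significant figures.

tan(βl) = tan(166°) = -0.249
Z_in = Z_0·(Z_L + jZ_0·tanβl)/(Z_0 + jZ_L·tanβl)
     = 50·(134 − j112)/(25.1 − j33.4)

Z_in ≈ 204 + j47.5 Ω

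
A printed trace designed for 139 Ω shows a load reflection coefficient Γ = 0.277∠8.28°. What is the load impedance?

Z_L = Z_0·(1 + Γ)/(1 − Γ) = 139·(1.27 + j0.0399)/(0.726 − j0.0399)

Z_L ≈ 243 + j21 Ω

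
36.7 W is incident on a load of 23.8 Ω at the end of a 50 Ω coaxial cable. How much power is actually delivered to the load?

P_delivered ≈ 32.1 W

Γ = (23.8 − 50)/(23.8 + 50) = -0.355
|Γ|² = 0.126
P_refl = |Γ|²·P_inc = 4.63 W, P_del = (1 − |Γ|²)·P_inc = 32.1 W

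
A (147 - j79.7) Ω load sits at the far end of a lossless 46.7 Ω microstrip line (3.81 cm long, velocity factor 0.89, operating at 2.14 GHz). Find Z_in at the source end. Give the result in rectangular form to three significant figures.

Z_in ≈ 14.2 + j23 Ω

λ = v/f = 0.89·c / 2.14 GHz = 0.125 m
βl = 2π·l/λ = 2π × 0.305 = 110°
tan(βl) = tan(110°) = -2.76
Z_in = Z_0·(Z_L + jZ_0·tanβl)/(Z_0 + jZ_L·tanβl)
     = 46.7·(147 − j208)/(-173 − j405)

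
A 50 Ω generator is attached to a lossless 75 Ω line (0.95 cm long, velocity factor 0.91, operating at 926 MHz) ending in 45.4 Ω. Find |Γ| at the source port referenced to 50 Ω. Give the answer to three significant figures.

|Γ| ≈ 0.105

λ = v/f = 0.91·c / 926 MHz = 0.295 m
βl = 2π·l/λ = 2π × 0.0322 = 11.6°
tan(βl) = 0.205
Z_in = Z_0·(Z_L + jZ_0·tanβl)/(Z_0 + jZ_L·tanβl) = 46.6 + j9.61 Ω
Γ_s = (Z_in − Z_s)/(Z_in + Z_s) = (-3.41 + j9.61)/(96.6 + j9.61), |Γ_s| = 0.105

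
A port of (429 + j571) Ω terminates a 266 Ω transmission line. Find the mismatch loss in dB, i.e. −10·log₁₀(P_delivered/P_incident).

Γ = (163 + j571)/(695 + j571), |Γ| = 0.66
|Γ|² = 0.436, so P_del/P_inc = 1 − |Γ|² = 0.564
ML = −10·log₁₀(1 − |Γ|²)

mismatch loss ≈ 2.49 dB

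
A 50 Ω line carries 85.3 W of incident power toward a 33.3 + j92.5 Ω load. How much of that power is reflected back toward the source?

|Γ| = |(-16.7 + j92.5)/(83.3 + j92.5)| = 0.755
|Γ|² = 0.57
P_refl = |Γ|²·P_inc = 48.6 W, P_del = (1 − |Γ|²)·P_inc = 36.7 W

P_reflected ≈ 48.6 W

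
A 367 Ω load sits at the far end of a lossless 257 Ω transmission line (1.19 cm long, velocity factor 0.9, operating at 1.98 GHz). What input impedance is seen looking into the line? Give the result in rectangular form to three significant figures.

Z_in ≈ 286 − j92.6 Ω

λ = v/f = 0.9·c / 1.98 GHz = 0.136 m
βl = 2π·l/λ = 2π × 0.0873 = 31.4°
tan(βl) = tan(31.4°) = 0.611
Z_in = Z_0·(Z_L + jZ_0·tanβl)/(Z_0 + jZ_L·tanβl)
     = 257·(367 + j157)/(257 + j224)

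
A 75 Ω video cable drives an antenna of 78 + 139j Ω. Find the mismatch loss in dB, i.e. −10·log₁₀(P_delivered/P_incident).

mismatch loss ≈ 2.62 dB

Γ = (3 + j139)/(153 + j139), |Γ| = 0.673
|Γ|² = 0.452, so P_del/P_inc = 1 − |Γ|² = 0.548
ML = −10·log₁₀(1 − |Γ|²)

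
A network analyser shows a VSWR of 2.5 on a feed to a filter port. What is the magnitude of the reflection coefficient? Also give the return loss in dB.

|Γ| ≈ 0.429; return loss ≈ 7.36 dB

|Γ| = (S − 1)/(S + 1) = (2.5 − 1)/(2.5 + 1) = 1.5/3.5
RL = −20·log₁₀|Γ| = −20·log₁₀(0.429)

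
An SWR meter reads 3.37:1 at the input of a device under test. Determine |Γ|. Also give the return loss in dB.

|Γ| ≈ 0.542; return loss ≈ 5.31 dB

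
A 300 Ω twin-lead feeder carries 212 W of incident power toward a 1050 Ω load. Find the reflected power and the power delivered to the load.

P_reflected ≈ 65.4 W; P_delivered ≈ 147 W

Γ = (1050 − 300)/(1050 + 300) = 0.556
|Γ|² = 0.309
P_refl = |Γ|²·P_inc = 65.4 W, P_del = (1 − |Γ|²)·P_inc = 147 W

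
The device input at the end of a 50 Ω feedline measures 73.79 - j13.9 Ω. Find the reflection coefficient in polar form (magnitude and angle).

Γ ≈ 0.221 ∠ -23.9°

Γ = (Z_L − Z_0)/(Z_L + Z_0) = (23.79 − j13.9)/(123.8 − j13.9)
|Γ| = 27.6/125 = 0.221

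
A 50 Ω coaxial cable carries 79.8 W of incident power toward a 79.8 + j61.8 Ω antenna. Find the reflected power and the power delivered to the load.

|Γ| = |(29.8 + j61.8)/(129.8 + j61.8)| = 0.477
|Γ|² = 0.228
P_refl = |Γ|²·P_inc = 18.2 W, P_del = (1 − |Γ|²)·P_inc = 61.6 W

P_reflected ≈ 18.2 W; P_delivered ≈ 61.6 W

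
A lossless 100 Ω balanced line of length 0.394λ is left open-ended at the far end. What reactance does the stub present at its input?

βl = 2π × 0.394 = 142°
tan(βl) = -0.786
For an open-ended stub, Z_in = −jZ_0·cot(βl) = −jZ_0/tan(βl)

X_in ≈ 127 Ω (inductive)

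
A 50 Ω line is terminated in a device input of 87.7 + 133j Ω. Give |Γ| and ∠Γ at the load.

Γ = (Z_L − Z_0)/(Z_L + Z_0) = (37.7 + j133)/(137.7 + j133)
|Γ| = 138/191 = 0.722

Γ ≈ 0.722 ∠ 30.2°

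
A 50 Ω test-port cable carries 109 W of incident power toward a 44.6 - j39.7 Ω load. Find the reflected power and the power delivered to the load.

P_reflected ≈ 16.6 W; P_delivered ≈ 92.4 W

|Γ| = |(-5.4 − j39.7)/(94.6 − j39.7)| = 0.391
|Γ|² = 0.153
P_refl = |Γ|²·P_inc = 16.6 W, P_del = (1 − |Γ|²)·P_inc = 92.4 W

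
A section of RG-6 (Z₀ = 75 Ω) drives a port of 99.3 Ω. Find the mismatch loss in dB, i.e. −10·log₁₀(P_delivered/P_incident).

Γ = (99.3 − 75)/(99.3 + 75) = 0.139
|Γ|² = 0.0194, so P_del/P_inc = 1 − |Γ|² = 0.981
ML = −10·log₁₀(1 − |Γ|²)

mismatch loss ≈ 0.0852 dB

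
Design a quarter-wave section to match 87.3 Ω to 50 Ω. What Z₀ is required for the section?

Z_qwt ≈ 66.1 Ω

Z_qwt = √(Z_0·R_L) = √(50 × 87.3) = √4365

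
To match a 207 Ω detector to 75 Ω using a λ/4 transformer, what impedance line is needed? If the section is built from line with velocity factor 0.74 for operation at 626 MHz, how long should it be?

Z_qwt ≈ 125 Ω; length ≈ 8.87 cm

Z_qwt = √(Z_0·R_L) = √(75 × 207) = √15520
λ = 0.74·c/f = 0.355 m, so l = λ/4 = 0.0887 m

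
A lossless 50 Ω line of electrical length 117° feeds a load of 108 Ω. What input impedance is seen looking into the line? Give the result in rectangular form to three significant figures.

Z_in ≈ 27.6 + j19 Ω

tan(βl) = tan(117°) = -1.96
Z_in = Z_0·(Z_L + jZ_0·tanβl)/(Z_0 + jZ_L·tanβl)
     = 50·(108 − j98.1)/(50 − j212)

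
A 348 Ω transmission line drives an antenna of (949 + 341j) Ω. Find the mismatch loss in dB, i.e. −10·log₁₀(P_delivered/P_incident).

Γ = (601 + j341)/(1297 + j341), |Γ| = 0.515
|Γ|² = 0.265, so P_del/P_inc = 1 − |Γ|² = 0.735
ML = −10·log₁₀(1 − |Γ|²)

mismatch loss ≈ 1.34 dB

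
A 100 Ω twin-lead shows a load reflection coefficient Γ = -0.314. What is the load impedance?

Z_L = Z_0·(1 + Γ)/(1 − Γ) = 100·(0.686)/(1.31)

Z_L ≈ 52.2 Ω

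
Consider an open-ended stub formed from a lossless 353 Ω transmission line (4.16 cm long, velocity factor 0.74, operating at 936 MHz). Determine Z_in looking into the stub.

Z_in ≈ −j179 Ω

λ = v/f = 0.74·c / 936 MHz = 0.237 m
βl = 2π·l/λ = 2π × 0.175 = 63.1°
tan(βl) = 1.97
For an open-ended stub, Z_in = −jZ_0·cot(βl) = −jZ_0/tan(βl)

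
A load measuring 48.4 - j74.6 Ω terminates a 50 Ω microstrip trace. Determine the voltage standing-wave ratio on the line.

Γ = (Z_L − Z_0)/(Z_L + Z_0) = (-1.6 − j74.6)/(98.4 − j74.6)
|Γ| = 74.6/123 = 0.604
VSWR = (1 + |Γ|)/(1 − |Γ|) = 1.6/0.396

VSWR ≈ 4.05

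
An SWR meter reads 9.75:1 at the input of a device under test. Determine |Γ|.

|Γ| ≈ 0.814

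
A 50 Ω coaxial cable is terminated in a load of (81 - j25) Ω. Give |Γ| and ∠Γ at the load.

Γ = (Z_L − Z_0)/(Z_L + Z_0) = (31 − j25)/(131 − j25)
|Γ| = 39.8/133 = 0.299

Γ ≈ 0.299 ∠ -28.1°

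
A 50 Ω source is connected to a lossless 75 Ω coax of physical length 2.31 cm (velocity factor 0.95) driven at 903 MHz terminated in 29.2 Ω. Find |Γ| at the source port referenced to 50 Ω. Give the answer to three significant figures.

λ = v/f = 0.95·c / 903 MHz = 0.316 m
βl = 2π·l/λ = 2π × 0.0732 = 26.3°
tan(βl) = 0.495
Z_in = Z_0·(Z_L + jZ_0·tanβl)/(Z_0 + jZ_L·tanβl) = 35.1 + j30.4 Ω
Γ_s = (Z_in − Z_s)/(Z_in + Z_s) = (-14.9 + j30.4)/(85.1 + j30.4), |Γ_s| = 0.375

|Γ| ≈ 0.375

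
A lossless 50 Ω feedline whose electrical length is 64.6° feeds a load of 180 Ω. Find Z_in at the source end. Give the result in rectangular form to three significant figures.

tan(βl) = tan(64.6°) = 2.11
Z_in = Z_0·(Z_L + jZ_0·tanβl)/(Z_0 + jZ_L·tanβl)
     = 50·(180 + j105)/(50 + j379)

Z_in ≈ 16.7 − j21.5 Ω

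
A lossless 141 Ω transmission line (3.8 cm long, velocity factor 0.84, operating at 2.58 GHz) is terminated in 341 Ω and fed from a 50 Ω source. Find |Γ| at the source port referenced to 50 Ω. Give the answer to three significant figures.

|Γ| ≈ 0.65

λ = v/f = 0.84·c / 2.58 GHz = 0.0977 m
βl = 2π·l/λ = 2π × 0.389 = 140°
tan(βl) = -0.837
Z_in = Z_0·(Z_L + jZ_0·tanβl)/(Z_0 + jZ_L·tanβl) = 114 + j112 Ω
Γ_s = (Z_in − Z_s)/(Z_in + Z_s) = (63.7 + j112)/(164 + j112), |Γ_s| = 0.65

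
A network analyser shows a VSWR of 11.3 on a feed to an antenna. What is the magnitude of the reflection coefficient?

|Γ| ≈ 0.837

|Γ| = (S − 1)/(S + 1) = (11.3 − 1)/(11.3 + 1) = 10.3/12.3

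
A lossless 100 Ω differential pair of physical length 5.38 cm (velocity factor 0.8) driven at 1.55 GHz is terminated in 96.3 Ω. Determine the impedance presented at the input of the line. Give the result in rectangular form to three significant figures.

Z_in ≈ 101 − j3.59 Ω

λ = v/f = 0.8·c / 1.55 GHz = 0.155 m
βl = 2π·l/λ = 2π × 0.347 = 125°
tan(βl) = tan(125°) = -1.42
Z_in = Z_0·(Z_L + jZ_0·tanβl)/(Z_0 + jZ_L·tanβl)
     = 100·(96.3 − j142)/(100 − j137)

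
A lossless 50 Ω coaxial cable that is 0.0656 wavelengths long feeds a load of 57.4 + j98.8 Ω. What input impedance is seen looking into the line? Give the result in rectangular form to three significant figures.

βl = 2π × 0.0656 = 23.6°
tan(βl) = tan(23.6°) = 0.437
Z_in = Z_0·(Z_L + jZ_0·tanβl)/(Z_0 + jZ_L·tanβl)
     = 50·(57.4 + j121)/(6.8 + j25.1)

Z_in ≈ 253 − j45.8 Ω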